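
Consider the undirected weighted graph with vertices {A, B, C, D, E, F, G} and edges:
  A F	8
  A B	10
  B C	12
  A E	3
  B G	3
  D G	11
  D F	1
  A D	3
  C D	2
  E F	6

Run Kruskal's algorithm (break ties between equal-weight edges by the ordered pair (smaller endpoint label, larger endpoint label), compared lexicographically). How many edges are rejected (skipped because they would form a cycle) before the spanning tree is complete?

2

Kruskal: consider edges lightest-first.
D F (1): add. Components now {A} {B} {C} {D,F} {E} {G}
C D (2): add. Components now {A} {B} {C,D,F} {E} {G}
A D (3): add. Components now {A,C,D,F} {B} {E} {G}
A E (3): add. Components now {A,C,D,E,F} {B} {G}
B G (3): add. Components now {A,C,D,E,F} {B,G}
E F (6): skip — E and F already connected.
A F (8): skip — A and F already connected.
A B (10): add. Components now {A,B,C,D,E,F,G}
Edges rejected before the tree was complete: 2.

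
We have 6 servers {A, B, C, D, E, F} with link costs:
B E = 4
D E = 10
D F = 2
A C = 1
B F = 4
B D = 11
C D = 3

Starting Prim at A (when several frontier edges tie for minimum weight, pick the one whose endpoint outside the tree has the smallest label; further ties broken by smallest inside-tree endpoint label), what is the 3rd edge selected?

Grow the tree from A using Prim:
Step 1: frontier [A C 1] → take A C (1); add C.
Step 2: frontier [C D 3] → take C D (3); add D.
Step 3: frontier [D F 2, D E 10, B D 11] → take D F (2); add F.
Step 4: frontier [D E 10, B D 11, B F 4] → take B F (4); add B.
Step 5: frontier [B E 4, D E 10] → take B E (4); add E.
The 3rd edge added is D F.

D-F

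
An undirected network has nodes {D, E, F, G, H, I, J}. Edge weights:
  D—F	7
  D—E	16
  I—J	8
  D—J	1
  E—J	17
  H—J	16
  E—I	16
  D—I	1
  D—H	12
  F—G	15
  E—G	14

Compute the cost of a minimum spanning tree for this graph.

Sort edges by weight, then run Kruskal:
D—I (1): add — endpoints in different components.
D—J (1): add — endpoints in different components.
D—F (7): add — endpoints in different components.
I—J (8): skip — I and J already connected.
D—H (12): add — endpoints in different components.
E—G (14): add — endpoints in different components.
F—G (15): add — endpoints in different components.
MST edges: D—I, D—J, D—F, D—H, E—G, F—G; total weight 1+1+7+12+14+15 = 50.

50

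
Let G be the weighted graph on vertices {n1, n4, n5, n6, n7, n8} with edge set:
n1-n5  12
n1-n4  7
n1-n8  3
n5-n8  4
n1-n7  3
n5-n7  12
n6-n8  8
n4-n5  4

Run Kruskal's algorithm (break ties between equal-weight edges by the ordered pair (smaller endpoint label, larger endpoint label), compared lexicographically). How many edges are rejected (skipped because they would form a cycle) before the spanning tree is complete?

Kruskal's algorithm — process edges by increasing weight (ties by edge label):
n1-n7 (3): add — endpoints in different components.
n1-n8 (3): add — endpoints in different components.
n4-n5 (4): add — endpoints in different components.
n5-n8 (4): add — endpoints in different components.
n1-n4 (7): skip — n1 and n4 already connected.
n6-n8 (8): add — endpoints in different components.
Edges rejected before the tree was complete: 1.

1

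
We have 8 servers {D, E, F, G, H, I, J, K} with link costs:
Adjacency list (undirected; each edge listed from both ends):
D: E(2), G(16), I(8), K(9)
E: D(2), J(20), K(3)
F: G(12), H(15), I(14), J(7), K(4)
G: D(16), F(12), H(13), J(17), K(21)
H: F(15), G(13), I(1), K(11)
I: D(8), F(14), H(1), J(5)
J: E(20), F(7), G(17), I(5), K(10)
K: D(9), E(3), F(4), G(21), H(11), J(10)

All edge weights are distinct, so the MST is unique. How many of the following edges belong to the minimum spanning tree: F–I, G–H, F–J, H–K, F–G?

2

Kruskal's algorithm — process edges by increasing weight (ties by edge label):
H–I (1): add — endpoints in different components.
D–E (2): add — endpoints in different components.
E–K (3): add — endpoints in different components.
F–K (4): add — endpoints in different components.
I–J (5): add — endpoints in different components.
F–J (7): add — endpoints in different components.
D–I (8): skip — D and I already connected.
D–K (9): skip — D and K already connected.
J–K (10): skip — J and K already connected.
H–K (11): skip — H and K already connected.
F–G (12): add — endpoints in different components.
MST edge set: {H–I, D–E, E–K, F–K, I–J, F–J, F–G}.
Of the listed edges, {F–J, F–G} are in the MST → 2.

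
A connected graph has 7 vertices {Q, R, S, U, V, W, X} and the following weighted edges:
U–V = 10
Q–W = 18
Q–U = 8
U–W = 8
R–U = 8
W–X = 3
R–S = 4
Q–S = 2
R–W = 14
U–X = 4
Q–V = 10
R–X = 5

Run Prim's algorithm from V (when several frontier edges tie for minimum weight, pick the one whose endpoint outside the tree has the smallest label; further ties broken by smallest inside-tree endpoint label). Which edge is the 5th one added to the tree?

Prim, starting at V.
Step 1: cheapest edge leaving the tree is Q–V (10); add Q.
Step 2: cheapest edge leaving the tree is Q–S (2); add S.
Step 3: cheapest edge leaving the tree is R–S (4); add R.
Step 4: cheapest edge leaving the tree is R–X (5); add X.
Step 5: cheapest edge leaving the tree is W–X (3); add W.
Step 6: cheapest edge leaving the tree is U–X (4); add U.
The 5th edge added is W–X.

W-X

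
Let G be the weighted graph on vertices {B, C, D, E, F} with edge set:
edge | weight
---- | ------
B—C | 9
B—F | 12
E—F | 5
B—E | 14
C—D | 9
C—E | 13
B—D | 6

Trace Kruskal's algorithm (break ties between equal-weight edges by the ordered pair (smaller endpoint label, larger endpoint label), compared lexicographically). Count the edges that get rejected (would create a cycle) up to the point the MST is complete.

Kruskal: consider edges lightest-first.
E—F (5): add — endpoints in different components.
B—D (6): add — endpoints in different components.
B—C (9): add — endpoints in different components.
C—D (9): skip — C and D already connected.
B—F (12): add — endpoints in different components.
Edges rejected before the tree was complete: 1.

1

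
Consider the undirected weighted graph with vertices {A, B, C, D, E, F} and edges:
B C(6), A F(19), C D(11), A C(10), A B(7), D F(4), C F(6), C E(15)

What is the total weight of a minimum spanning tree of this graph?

Grow the tree from A using Prim:
Step 1: cheapest edge leaving the tree is A B (7); add B.
Step 2: cheapest edge leaving the tree is B C (6); add C.
Step 3: cheapest edge leaving the tree is C F (6); add F.
Step 4: cheapest edge leaving the tree is D F (4); add D.
Step 5: cheapest edge leaving the tree is C E (15); add E.
MST edges: A B, B C, C F, D F, C E; total weight 7+6+6+4+15 = 38.

38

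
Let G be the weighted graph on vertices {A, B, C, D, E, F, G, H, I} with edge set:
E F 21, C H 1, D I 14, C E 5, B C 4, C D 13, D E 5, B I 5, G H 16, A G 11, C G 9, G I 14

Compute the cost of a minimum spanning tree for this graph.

Prim's algorithm from F:
Step 1: frontier [E F 21] → take E F (21); add E.
Step 2: frontier [C E 5, D E 5] → take C E (5); add C.
Step 3: frontier [C H 1, B C 4, C G 9, C D 13, D E 5] → take C H (1); add H.
Step 4: frontier [B C 4, C G 9, C D 13, D E 5, G H 16] → take B C (4); add B.
Step 5: frontier [B I 5, C G 9, C D 13, D E 5, G H 16] → take D E (5); add D.
Step 6: frontier [B I 5, C G 9, D I 14, G H 16] → take B I (5); add I.
Step 7: frontier [C G 9, G H 16, G I 14] → take C G (9); add G.
Step 8: frontier [A G 11] → take A G (11); add A.
MST edges: E F, C E, C H, B C, D E, B I, C G, A G; total weight 21+5+1+4+5+5+9+11 = 61.

61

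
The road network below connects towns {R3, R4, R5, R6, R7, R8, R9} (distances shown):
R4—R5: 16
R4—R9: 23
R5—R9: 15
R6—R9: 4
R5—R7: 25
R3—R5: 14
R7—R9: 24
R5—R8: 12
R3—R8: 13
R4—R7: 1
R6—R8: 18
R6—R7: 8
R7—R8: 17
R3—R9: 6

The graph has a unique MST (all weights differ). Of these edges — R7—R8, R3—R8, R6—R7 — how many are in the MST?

2

Kruskal: consider edges lightest-first.
R4—R7 (1): add — endpoints in different components.
R6—R9 (4): add — endpoints in different components.
R3—R9 (6): add — endpoints in different components.
R6—R7 (8): add — endpoints in different components.
R5—R8 (12): add — endpoints in different components.
R3—R8 (13): add — endpoints in different components.
MST edge set: {R4—R7, R6—R9, R3—R9, R6—R7, R5—R8, R3—R8}.
Of the listed edges, {R3—R8, R6—R7} are in the MST → 2.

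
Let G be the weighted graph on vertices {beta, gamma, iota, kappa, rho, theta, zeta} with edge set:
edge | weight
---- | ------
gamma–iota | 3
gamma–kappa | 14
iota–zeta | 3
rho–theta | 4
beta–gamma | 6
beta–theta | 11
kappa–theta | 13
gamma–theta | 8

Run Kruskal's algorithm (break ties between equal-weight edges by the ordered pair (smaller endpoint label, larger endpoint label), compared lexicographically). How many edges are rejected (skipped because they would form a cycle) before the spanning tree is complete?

Sort edges by weight, then run Kruskal:
gamma–iota (3): add. Components now {kappa} {gamma,iota} {theta} {beta} {rho} {zeta}
iota–zeta (3): add. Components now {kappa} {gamma,iota,zeta} {theta} {beta} {rho}
rho–theta (4): add. Components now {kappa} {gamma,iota,zeta} {rho,theta} {beta}
beta–gamma (6): add. Components now {kappa} {beta,gamma,iota,zeta} {rho,theta}
gamma–theta (8): add. Components now {kappa} {beta,gamma,iota,rho,theta,zeta}
beta–theta (11): skip — theta and beta already connected.
kappa–theta (13): add. Components now {beta,gamma,iota,kappa,rho,theta,zeta}
Edges rejected before the tree was complete: 1.

1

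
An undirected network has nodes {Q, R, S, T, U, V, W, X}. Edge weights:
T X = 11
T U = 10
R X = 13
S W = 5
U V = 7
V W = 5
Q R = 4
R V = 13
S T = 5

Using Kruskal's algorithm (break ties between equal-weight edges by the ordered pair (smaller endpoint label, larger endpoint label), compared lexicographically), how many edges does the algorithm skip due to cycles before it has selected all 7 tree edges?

Kruskal: consider edges lightest-first.
Q R (4): add — endpoints in different components.
S T (5): add — endpoints in different components.
S W (5): add — endpoints in different components.
V W (5): add — endpoints in different components.
U V (7): add — endpoints in different components.
T U (10): skip — T and U already connected.
T X (11): add — endpoints in different components.
R V (13): add — endpoints in different components.
Edges rejected before the tree was complete: 1.

1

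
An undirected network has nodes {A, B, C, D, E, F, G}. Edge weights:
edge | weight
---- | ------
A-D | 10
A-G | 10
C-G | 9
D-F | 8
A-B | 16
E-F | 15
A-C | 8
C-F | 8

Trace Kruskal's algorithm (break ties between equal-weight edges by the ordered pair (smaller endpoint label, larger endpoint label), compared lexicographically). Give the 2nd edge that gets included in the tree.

C-F

Sort edges by weight, then run Kruskal:
A-C (8): add. Components now {A,C} {B} {D} {E} {F} {G}
C-F (8): add. Components now {A,C,F} {B} {D} {E} {G}
D-F (8): add. Components now {A,C,D,F} {B} {E} {G}
C-G (9): add. Components now {A,C,D,F,G} {B} {E}
A-D (10): skip — A and D already connected.
A-G (10): skip — A and G already connected.
E-F (15): add. Components now {A,C,D,E,F,G} {B}
A-B (16): add. Components now {A,B,C,D,E,F,G}
The 2nd edge added is C-F.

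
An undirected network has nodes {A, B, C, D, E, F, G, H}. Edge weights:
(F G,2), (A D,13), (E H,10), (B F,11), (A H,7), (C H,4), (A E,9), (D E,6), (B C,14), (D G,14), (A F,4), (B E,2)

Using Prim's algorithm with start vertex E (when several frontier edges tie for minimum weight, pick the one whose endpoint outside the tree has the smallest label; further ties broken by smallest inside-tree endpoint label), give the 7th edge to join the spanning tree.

Prim, starting at E.
Step 1: cheapest edge leaving the tree is B E (2); add B.
Step 2: cheapest edge leaving the tree is D E (6); add D.
Step 3: cheapest edge leaving the tree is A E (9); add A.
Step 4: cheapest edge leaving the tree is A F (4); add F.
Step 5: cheapest edge leaving the tree is F G (2); add G.
Step 6: cheapest edge leaving the tree is A H (7); add H.
Step 7: cheapest edge leaving the tree is C H (4); add C.
The 7th edge added is C H.

C-H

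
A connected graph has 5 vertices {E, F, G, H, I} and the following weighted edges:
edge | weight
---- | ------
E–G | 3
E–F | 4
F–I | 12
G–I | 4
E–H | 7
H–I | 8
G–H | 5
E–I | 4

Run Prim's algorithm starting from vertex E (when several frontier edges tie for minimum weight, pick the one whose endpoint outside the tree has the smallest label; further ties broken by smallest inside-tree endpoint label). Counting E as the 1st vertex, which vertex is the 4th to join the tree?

Prim, starting at E.
Step 1: cheapest edge leaving the tree is E–G (3); add G.
Step 2: cheapest edge leaving the tree is E–F (4); add F.
Step 3: cheapest edge leaving the tree is E–I (4); add I.
Step 4: cheapest edge leaving the tree is G–H (5); add H.
Vertex order: E, G, F, I, H. The 4th vertex is I.

I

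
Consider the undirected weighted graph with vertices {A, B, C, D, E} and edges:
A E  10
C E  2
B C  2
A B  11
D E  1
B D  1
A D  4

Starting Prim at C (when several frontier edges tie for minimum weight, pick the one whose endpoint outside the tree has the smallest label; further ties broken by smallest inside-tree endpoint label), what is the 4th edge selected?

Prim, starting at C.
Step 1: cheapest edge leaving the tree is B C (2); add B.
Step 2: cheapest edge leaving the tree is B D (1); add D.
Step 3: cheapest edge leaving the tree is D E (1); add E.
Step 4: cheapest edge leaving the tree is A D (4); add A.
The 4th edge added is A D.

A-D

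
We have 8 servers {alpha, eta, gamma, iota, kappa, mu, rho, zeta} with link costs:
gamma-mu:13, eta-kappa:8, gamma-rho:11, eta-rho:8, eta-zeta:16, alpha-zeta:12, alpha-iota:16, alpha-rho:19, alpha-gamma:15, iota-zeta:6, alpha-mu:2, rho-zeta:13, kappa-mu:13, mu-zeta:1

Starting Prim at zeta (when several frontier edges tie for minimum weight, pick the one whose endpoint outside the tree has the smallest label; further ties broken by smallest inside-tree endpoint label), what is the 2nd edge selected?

Prim, starting at zeta.
Step 1: frontier [mu-zeta 1, iota-zeta 6, alpha-zeta 12, rho-zeta 13, eta-zeta 16] → take mu-zeta (1); add mu.
Step 2: frontier [alpha-mu 2, gamma-mu 13, kappa-mu 13, iota-zeta 6, alpha-zeta 12, rho-zeta 13, eta-zeta 16] → take alpha-mu (2); add alpha.
Step 3: frontier [alpha-gamma 15, alpha-iota 16, alpha-rho 19, gamma-mu 13, kappa-mu 13, iota-zeta 6, rho-zeta 13, eta-zeta 16] → take iota-zeta (6); add iota.
Step 4: frontier [alpha-gamma 15, alpha-rho 19, gamma-mu 13, kappa-mu 13, rho-zeta 13, eta-zeta 16] → take gamma-mu (13); add gamma.
Step 5: frontier [alpha-rho 19, gamma-rho 11, kappa-mu 13, rho-zeta 13, eta-zeta 16] → take gamma-rho (11); add rho.
Step 6: frontier [kappa-mu 13, eta-rho 8, eta-zeta 16] → take eta-rho (8); add eta.
Step 7: frontier [eta-kappa 8, kappa-mu 13] → take eta-kappa (8); add kappa.
The 2nd edge added is alpha-mu.

alpha-mu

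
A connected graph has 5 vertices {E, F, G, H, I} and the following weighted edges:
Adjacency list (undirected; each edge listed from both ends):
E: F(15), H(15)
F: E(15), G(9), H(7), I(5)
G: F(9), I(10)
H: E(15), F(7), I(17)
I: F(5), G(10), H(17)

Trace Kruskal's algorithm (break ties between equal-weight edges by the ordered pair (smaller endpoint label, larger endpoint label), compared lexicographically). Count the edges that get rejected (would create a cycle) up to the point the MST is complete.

Sort edges by weight, then run Kruskal:
F-I (5): add — endpoints in different components.
F-H (7): add — endpoints in different components.
F-G (9): add — endpoints in different components.
G-I (10): skip — G and I already connected.
E-F (15): add — endpoints in different components.
Edges rejected before the tree was complete: 1.

1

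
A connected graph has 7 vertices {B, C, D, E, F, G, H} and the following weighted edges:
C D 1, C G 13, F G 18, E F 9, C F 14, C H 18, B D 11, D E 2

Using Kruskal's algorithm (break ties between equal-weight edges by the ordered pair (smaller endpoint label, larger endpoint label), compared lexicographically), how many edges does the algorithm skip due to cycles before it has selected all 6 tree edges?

Kruskal: consider edges lightest-first.
C D (1): add — endpoints in different components.
D E (2): add — endpoints in different components.
E F (9): add — endpoints in different components.
B D (11): add — endpoints in different components.
C G (13): add — endpoints in different components.
C F (14): skip — C and F already connected.
C H (18): add — endpoints in different components.
Edges rejected before the tree was complete: 1.

1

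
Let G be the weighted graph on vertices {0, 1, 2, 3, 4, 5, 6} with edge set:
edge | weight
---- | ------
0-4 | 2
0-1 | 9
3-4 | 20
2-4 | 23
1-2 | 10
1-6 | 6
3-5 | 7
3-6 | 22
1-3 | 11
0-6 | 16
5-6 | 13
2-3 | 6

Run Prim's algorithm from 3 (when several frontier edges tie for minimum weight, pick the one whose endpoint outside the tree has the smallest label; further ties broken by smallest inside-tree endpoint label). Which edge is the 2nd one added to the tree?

Prim, starting at 3.
Step 1: cheapest edge leaving the tree is 2-3 (6); add 2.
Step 2: cheapest edge leaving the tree is 3-5 (7); add 5.
Step 3: cheapest edge leaving the tree is 1-2 (10); add 1.
Step 4: cheapest edge leaving the tree is 1-6 (6); add 6.
Step 5: cheapest edge leaving the tree is 0-1 (9); add 0.
Step 6: cheapest edge leaving the tree is 0-4 (2); add 4.
The 2nd edge added is 3-5.

3-5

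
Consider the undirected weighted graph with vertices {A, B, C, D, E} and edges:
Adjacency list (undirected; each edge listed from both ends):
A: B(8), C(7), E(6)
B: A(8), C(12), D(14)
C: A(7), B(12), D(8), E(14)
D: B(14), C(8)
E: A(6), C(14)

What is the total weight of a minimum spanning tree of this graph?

Kruskal: consider edges lightest-first.
A-E (6): add. Components now {A,E} {B} {C} {D}
A-C (7): add. Components now {A,C,E} {B} {D}
A-B (8): add. Components now {A,B,C,E} {D}
C-D (8): add. Components now {A,B,C,D,E}
MST edges: A-E, A-C, A-B, C-D; total weight 6+7+8+8 = 29.

29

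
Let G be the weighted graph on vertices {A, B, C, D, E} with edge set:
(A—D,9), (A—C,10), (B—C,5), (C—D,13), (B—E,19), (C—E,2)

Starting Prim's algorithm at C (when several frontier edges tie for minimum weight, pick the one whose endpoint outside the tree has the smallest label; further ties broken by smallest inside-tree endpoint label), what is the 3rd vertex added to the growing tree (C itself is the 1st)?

Grow the tree from C using Prim:
Step 1: frontier [C—E 2, B—C 5, A—C 10, C—D 13] → take C—E (2); add E.
Step 2: frontier [B—C 5, A—C 10, C—D 13, B—E 19] → take B—C (5); add B.
Step 3: frontier [A—C 10, C—D 13] → take A—C (10); add A.
Step 4: frontier [A—D 9, C—D 13] → take A—D (9); add D.
Vertex order: C, E, B, A, D. The 3rd vertex is B.

B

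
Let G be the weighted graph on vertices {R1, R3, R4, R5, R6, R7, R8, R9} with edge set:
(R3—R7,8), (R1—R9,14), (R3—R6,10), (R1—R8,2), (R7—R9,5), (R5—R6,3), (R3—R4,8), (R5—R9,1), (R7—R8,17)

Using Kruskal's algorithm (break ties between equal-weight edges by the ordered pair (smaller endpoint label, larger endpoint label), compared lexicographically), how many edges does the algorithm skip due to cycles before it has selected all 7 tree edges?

1

Sort edges by weight, then run Kruskal:
R5—R9 (1): add — endpoints in different components.
R1—R8 (2): add — endpoints in different components.
R5—R6 (3): add — endpoints in different components.
R7—R9 (5): add — endpoints in different components.
R3—R4 (8): add — endpoints in different components.
R3—R7 (8): add — endpoints in different components.
R3—R6 (10): skip — R3 and R6 already connected.
R1—R9 (14): add — endpoints in different components.
Edges rejected before the tree was complete: 1.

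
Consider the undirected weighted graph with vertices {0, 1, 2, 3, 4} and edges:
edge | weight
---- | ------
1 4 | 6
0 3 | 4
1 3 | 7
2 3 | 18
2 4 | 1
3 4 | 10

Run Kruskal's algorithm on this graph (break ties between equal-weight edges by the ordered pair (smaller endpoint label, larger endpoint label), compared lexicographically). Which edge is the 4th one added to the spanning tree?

Sort edges by weight, then run Kruskal:
2 4 (1): add. Components now {0} {1} {2,4} {3}
0 3 (4): add. Components now {0,3} {1} {2,4}
1 4 (6): add. Components now {0,3} {1,2,4}
1 3 (7): add. Components now {0,1,2,3,4}
The 4th edge added is 1 3.

1-3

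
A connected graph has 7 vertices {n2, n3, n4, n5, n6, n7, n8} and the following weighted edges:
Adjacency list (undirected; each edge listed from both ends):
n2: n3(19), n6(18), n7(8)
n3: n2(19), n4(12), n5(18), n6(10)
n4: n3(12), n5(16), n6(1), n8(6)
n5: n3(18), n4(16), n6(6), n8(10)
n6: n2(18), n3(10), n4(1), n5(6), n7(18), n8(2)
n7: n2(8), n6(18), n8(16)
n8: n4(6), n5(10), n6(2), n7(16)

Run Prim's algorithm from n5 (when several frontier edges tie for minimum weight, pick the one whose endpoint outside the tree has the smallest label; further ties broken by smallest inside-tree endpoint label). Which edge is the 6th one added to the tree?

n2-n7

Grow the tree from n5 using Prim:
Step 1: cheapest edge leaving the tree is n5–n6 (6); add n6.
Step 2: cheapest edge leaving the tree is n4–n6 (1); add n4.
Step 3: cheapest edge leaving the tree is n6–n8 (2); add n8.
Step 4: cheapest edge leaving the tree is n3–n6 (10); add n3.
Step 5: cheapest edge leaving the tree is n7–n8 (16); add n7.
Step 6: cheapest edge leaving the tree is n2–n7 (8); add n2.
The 6th edge added is n2–n7.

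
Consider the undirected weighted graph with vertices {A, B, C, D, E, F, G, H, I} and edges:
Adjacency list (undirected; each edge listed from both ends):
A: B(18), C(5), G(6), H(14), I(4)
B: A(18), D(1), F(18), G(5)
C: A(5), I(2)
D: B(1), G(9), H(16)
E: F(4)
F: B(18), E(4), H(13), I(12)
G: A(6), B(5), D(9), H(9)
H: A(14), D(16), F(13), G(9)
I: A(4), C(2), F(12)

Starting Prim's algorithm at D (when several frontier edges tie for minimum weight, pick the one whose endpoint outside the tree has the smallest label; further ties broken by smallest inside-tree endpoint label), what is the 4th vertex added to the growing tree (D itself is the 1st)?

A

Grow the tree from D using Prim:
Step 1: cheapest edge leaving the tree is B—D (1); add B.
Step 2: cheapest edge leaving the tree is B—G (5); add G.
Step 3: cheapest edge leaving the tree is A—G (6); add A.
Step 4: cheapest edge leaving the tree is A—I (4); add I.
Step 5: cheapest edge leaving the tree is C—I (2); add C.
Step 6: cheapest edge leaving the tree is G—H (9); add H.
Step 7: cheapest edge leaving the tree is F—I (12); add F.
Step 8: cheapest edge leaving the tree is E—F (4); add E.
Vertex order: D, B, G, A, I, C, H, F, E. The 4th vertex is A.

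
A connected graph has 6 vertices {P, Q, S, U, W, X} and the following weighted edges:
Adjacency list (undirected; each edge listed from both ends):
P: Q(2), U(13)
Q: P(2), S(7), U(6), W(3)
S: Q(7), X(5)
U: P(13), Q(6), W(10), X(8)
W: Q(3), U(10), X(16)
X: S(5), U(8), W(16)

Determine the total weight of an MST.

23

Sort edges by weight, then run Kruskal:
P–Q (2): add. Components now {P,Q} {X} {U} {W} {S}
Q–W (3): add. Components now {P,Q,W} {X} {U} {S}
S–X (5): add. Components now {P,Q,W} {S,X} {U}
Q–U (6): add. Components now {P,Q,U,W} {S,X}
Q–S (7): add. Components now {P,Q,S,U,W,X}
MST edges: P–Q, Q–W, S–X, Q–U, Q–S; total weight 2+3+5+6+7 = 23.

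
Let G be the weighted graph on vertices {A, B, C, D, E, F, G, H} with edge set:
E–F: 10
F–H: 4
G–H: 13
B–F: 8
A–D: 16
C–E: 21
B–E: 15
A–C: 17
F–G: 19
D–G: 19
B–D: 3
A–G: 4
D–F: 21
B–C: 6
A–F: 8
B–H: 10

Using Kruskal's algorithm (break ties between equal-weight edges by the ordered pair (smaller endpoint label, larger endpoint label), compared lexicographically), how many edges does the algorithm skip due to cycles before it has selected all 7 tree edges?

1

Kruskal: consider edges lightest-first.
B–D (3): add — endpoints in different components.
A–G (4): add — endpoints in different components.
F–H (4): add — endpoints in different components.
B–C (6): add — endpoints in different components.
A–F (8): add — endpoints in different components.
B–F (8): add — endpoints in different components.
B–H (10): skip — B and H already connected.
E–F (10): add — endpoints in different components.
Edges rejected before the tree was complete: 1.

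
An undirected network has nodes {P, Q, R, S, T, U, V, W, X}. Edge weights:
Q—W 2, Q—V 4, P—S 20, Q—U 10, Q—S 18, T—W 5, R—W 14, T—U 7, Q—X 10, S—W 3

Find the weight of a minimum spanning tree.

Kruskal: consider edges lightest-first.
Q—W (2): add — endpoints in different components.
S—W (3): add — endpoints in different components.
Q—V (4): add — endpoints in different components.
T—W (5): add — endpoints in different components.
T—U (7): add — endpoints in different components.
Q—U (10): skip — Q and U already connected.
Q—X (10): add — endpoints in different components.
R—W (14): add — endpoints in different components.
Q—S (18): skip — Q and S already connected.
P—S (20): add — endpoints in different components.
MST edges: Q—W, S—W, Q—V, T—W, T—U, Q—X, R—W, P—S; total weight 2+3+4+5+7+10+14+20 = 65.

65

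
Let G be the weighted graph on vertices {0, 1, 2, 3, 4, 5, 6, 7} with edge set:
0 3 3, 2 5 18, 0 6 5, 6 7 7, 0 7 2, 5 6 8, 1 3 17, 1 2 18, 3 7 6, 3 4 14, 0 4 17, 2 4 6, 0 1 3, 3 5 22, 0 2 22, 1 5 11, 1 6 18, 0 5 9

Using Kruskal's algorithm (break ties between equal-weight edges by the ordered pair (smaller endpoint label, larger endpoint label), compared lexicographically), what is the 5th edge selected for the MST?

2-4

Sort edges by weight, then run Kruskal:
0 7 (2): add — endpoints in different components.
0 1 (3): add — endpoints in different components.
0 3 (3): add — endpoints in different components.
0 6 (5): add — endpoints in different components.
2 4 (6): add — endpoints in different components.
3 7 (6): skip — 3 and 7 already connected.
6 7 (7): skip — 6 and 7 already connected.
5 6 (8): add — endpoints in different components.
0 5 (9): skip — 0 and 5 already connected.
1 5 (11): skip — 1 and 5 already connected.
3 4 (14): add — endpoints in different components.
The 5th edge added is 2 4.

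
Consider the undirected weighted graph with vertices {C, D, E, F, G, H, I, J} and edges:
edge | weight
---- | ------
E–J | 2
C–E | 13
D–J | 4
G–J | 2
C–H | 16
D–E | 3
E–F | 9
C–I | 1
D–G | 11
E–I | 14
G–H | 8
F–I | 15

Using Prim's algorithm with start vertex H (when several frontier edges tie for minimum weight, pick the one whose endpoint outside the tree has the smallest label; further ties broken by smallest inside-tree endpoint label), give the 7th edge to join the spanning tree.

Prim, starting at H.
Step 1: frontier [G–H 8, C–H 16] → take G–H (8); add G.
Step 2: frontier [G–J 2, D–G 11, C–H 16] → take G–J (2); add J.
Step 3: frontier [D–G 11, C–H 16, E–J 2, D–J 4] → take E–J (2); add E.
Step 4: frontier [D–E 3, E–F 9, C–E 13, E–I 14, D–G 11, C–H 16, D–J 4] → take D–E (3); add D.
Step 5: frontier [E–F 9, C–E 13, E–I 14, C–H 16] → take E–F (9); add F.
Step 6: frontier [C–E 13, E–I 14, F–I 15, C–H 16] → take C–E (13); add C.
Step 7: frontier [C–I 1, E–I 14, F–I 15] → take C–I (1); add I.
The 7th edge added is C–I.

C-I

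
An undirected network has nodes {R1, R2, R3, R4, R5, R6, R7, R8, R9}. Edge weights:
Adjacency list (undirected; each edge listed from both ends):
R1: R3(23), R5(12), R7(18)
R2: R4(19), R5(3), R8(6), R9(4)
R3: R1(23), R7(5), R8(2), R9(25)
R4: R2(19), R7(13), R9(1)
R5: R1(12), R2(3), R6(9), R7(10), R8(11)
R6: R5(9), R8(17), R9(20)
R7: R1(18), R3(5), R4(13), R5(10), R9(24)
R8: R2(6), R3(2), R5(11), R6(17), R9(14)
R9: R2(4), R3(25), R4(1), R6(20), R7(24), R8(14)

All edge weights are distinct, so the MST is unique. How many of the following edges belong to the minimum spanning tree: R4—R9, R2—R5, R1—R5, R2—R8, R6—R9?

Sort edges by weight, then run Kruskal:
R4—R9 (1): add — endpoints in different components.
R3—R8 (2): add — endpoints in different components.
R2—R5 (3): add — endpoints in different components.
R2—R9 (4): add — endpoints in different components.
R3—R7 (5): add — endpoints in different components.
R2—R8 (6): add — endpoints in different components.
R5—R6 (9): add — endpoints in different components.
R5—R7 (10): skip — R5 and R7 already connected.
R5—R8 (11): skip — R5 and R8 already connected.
R1—R5 (12): add — endpoints in different components.
MST edge set: {R4—R9, R3—R8, R2—R5, R2—R9, R3—R7, R2—R8, R5—R6, R1—R5}.
Of the listed edges, {R4—R9, R2—R5, R1—R5, R2—R8} are in the MST → 4.

4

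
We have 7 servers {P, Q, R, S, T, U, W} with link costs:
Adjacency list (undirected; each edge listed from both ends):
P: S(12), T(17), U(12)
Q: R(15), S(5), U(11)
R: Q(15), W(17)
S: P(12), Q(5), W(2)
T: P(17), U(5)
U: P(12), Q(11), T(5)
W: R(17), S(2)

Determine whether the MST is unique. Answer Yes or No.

Sort edges by weight, then run Kruskal:
S W (2): add — endpoints in different components.
Q S (5): add — endpoints in different components.
T U (5): add — endpoints in different components.
Q U (11): add — endpoints in different components.
P S (12): add — endpoints in different components.
P U (12): skip — U and P already connected.
Q R (15): add — endpoints in different components.
Non-tree edge P U has weight 12, equal to the heaviest edge on its tree cycle — swapping gives another MST of the same weight. Not unique.

No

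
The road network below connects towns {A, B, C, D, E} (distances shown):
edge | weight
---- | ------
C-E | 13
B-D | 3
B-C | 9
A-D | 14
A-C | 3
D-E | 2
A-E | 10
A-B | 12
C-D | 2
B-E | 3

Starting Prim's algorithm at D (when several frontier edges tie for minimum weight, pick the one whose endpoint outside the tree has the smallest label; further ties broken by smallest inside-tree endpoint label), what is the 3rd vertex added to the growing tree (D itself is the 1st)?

Grow the tree from D using Prim:
Step 1: cheapest edge leaving the tree is C-D (2); add C.
Step 2: cheapest edge leaving the tree is D-E (2); add E.
Step 3: cheapest edge leaving the tree is A-C (3); add A.
Step 4: cheapest edge leaving the tree is B-D (3); add B.
Vertex order: D, C, E, A, B. The 3rd vertex is E.

E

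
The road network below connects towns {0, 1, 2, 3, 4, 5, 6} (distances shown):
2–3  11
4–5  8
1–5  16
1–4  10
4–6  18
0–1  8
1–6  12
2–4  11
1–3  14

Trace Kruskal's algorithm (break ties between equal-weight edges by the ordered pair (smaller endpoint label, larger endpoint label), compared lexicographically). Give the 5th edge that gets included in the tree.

2-4

Kruskal: consider edges lightest-first.
0–1 (8): add. Components now {0,1} {2} {3} {4} {5} {6}
4–5 (8): add. Components now {0,1} {2} {3} {4,5} {6}
1–4 (10): add. Components now {0,1,4,5} {2} {3} {6}
2–3 (11): add. Components now {0,1,4,5} {2,3} {6}
2–4 (11): add. Components now {0,1,2,3,4,5} {6}
1–6 (12): add. Components now {0,1,2,3,4,5,6}
The 5th edge added is 2–4.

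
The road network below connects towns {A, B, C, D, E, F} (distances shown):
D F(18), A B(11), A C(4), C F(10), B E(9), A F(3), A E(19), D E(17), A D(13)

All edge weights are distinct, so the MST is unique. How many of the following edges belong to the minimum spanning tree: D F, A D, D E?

1

Kruskal: consider edges lightest-first.
A F (3): add — endpoints in different components.
A C (4): add — endpoints in different components.
B E (9): add — endpoints in different components.
C F (10): skip — C and F already connected.
A B (11): add — endpoints in different components.
A D (13): add — endpoints in different components.
MST edge set: {A F, A C, B E, A B, A D}.
Of the listed edges, {A D} are in the MST → 1.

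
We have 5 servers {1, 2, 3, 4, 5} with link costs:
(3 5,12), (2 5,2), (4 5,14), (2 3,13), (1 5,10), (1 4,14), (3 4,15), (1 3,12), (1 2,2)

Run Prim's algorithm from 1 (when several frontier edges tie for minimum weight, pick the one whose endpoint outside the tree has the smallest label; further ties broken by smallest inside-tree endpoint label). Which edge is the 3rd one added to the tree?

1-3

Grow the tree from 1 using Prim:
Step 1: cheapest edge leaving the tree is 1 2 (2); add 2.
Step 2: cheapest edge leaving the tree is 2 5 (2); add 5.
Step 3: cheapest edge leaving the tree is 1 3 (12); add 3.
Step 4: cheapest edge leaving the tree is 1 4 (14); add 4.
The 3rd edge added is 1 3.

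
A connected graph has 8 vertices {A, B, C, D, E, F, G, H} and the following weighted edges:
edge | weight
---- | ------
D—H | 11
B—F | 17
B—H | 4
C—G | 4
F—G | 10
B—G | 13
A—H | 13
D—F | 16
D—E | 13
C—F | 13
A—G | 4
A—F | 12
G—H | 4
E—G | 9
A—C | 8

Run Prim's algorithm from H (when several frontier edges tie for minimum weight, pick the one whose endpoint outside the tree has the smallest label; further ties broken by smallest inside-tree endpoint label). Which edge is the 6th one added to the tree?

Grow the tree from H using Prim:
Step 1: cheapest edge leaving the tree is B—H (4); add B.
Step 2: cheapest edge leaving the tree is G—H (4); add G.
Step 3: cheapest edge leaving the tree is A—G (4); add A.
Step 4: cheapest edge leaving the tree is C—G (4); add C.
Step 5: cheapest edge leaving the tree is E—G (9); add E.
Step 6: cheapest edge leaving the tree is F—G (10); add F.
Step 7: cheapest edge leaving the tree is D—H (11); add D.
The 6th edge added is F—G.

F-G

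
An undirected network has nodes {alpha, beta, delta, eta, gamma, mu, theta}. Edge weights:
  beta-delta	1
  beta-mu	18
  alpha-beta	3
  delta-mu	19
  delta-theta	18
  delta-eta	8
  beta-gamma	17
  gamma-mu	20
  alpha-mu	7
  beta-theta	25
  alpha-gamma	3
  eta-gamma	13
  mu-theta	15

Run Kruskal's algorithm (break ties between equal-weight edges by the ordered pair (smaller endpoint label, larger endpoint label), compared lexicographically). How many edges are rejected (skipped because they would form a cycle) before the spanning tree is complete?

Kruskal: consider edges lightest-first.
beta-delta (1): add — endpoints in different components.
alpha-beta (3): add — endpoints in different components.
alpha-gamma (3): add — endpoints in different components.
alpha-mu (7): add — endpoints in different components.
delta-eta (8): add — endpoints in different components.
eta-gamma (13): skip — gamma and eta already connected.
mu-theta (15): add — endpoints in different components.
Edges rejected before the tree was complete: 1.

1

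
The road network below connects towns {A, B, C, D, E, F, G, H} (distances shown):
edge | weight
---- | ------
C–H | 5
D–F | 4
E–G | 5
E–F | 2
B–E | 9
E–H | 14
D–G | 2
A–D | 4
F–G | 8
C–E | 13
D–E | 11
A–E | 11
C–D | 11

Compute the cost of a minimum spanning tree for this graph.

37

Prim, starting at F.
Step 1: frontier [E–F 2, D–F 4, F–G 8] → take E–F (2); add E.
Step 2: frontier [E–G 5, B–E 9, A–E 11, D–E 11, C–E 13, E–H 14, D–F 4, F–G 8] → take D–F (4); add D.
Step 3: frontier [D–G 2, A–D 4, C–D 11, E–G 5, B–E 9, A–E 11, C–E 13, E–H 14, F–G 8] → take D–G (2); add G.
Step 4: frontier [A–D 4, C–D 11, B–E 9, A–E 11, C–E 13, E–H 14] → take A–D (4); add A.
Step 5: frontier [C–D 11, B–E 9, C–E 13, E–H 14] → take B–E (9); add B.
Step 6: frontier [C–D 11, C–E 13, E–H 14] → take C–D (11); add C.
Step 7: frontier [C–H 5, E–H 14] → take C–H (5); add H.
MST edges: E–F, D–F, D–G, A–D, B–E, C–D, C–H; total weight 2+4+2+4+9+11+5 = 37.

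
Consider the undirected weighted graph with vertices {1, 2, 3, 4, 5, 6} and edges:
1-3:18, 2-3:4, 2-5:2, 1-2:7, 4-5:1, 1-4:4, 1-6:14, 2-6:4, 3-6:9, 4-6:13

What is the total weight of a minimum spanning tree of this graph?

Kruskal: consider edges lightest-first.
4-5 (1): add — endpoints in different components.
2-5 (2): add — endpoints in different components.
1-4 (4): add — endpoints in different components.
2-3 (4): add — endpoints in different components.
2-6 (4): add — endpoints in different components.
MST edges: 4-5, 2-5, 1-4, 2-3, 2-6; total weight 1+2+4+4+4 = 15.

15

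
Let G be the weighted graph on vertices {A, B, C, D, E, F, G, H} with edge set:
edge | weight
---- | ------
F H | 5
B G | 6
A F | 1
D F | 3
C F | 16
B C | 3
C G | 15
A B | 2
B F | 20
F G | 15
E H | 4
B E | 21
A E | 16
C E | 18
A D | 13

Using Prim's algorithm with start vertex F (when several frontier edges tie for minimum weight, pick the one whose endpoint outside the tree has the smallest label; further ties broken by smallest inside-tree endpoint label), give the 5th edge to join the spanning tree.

F-H

Prim's algorithm from F:
Step 1: cheapest edge leaving the tree is A F (1); add A.
Step 2: cheapest edge leaving the tree is A B (2); add B.
Step 3: cheapest edge leaving the tree is B C (3); add C.
Step 4: cheapest edge leaving the tree is D F (3); add D.
Step 5: cheapest edge leaving the tree is F H (5); add H.
Step 6: cheapest edge leaving the tree is E H (4); add E.
Step 7: cheapest edge leaving the tree is B G (6); add G.
The 5th edge added is F H.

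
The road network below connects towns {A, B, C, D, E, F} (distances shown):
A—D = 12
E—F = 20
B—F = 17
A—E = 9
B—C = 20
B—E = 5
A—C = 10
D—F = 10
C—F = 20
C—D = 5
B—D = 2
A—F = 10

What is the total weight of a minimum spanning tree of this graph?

31

Prim, starting at F.
Step 1: cheapest edge leaving the tree is A—F (10); add A.
Step 2: cheapest edge leaving the tree is A—E (9); add E.
Step 3: cheapest edge leaving the tree is B—E (5); add B.
Step 4: cheapest edge leaving the tree is B—D (2); add D.
Step 5: cheapest edge leaving the tree is C—D (5); add C.
MST edges: A—F, A—E, B—E, B—D, C—D; total weight 10+9+5+2+5 = 31.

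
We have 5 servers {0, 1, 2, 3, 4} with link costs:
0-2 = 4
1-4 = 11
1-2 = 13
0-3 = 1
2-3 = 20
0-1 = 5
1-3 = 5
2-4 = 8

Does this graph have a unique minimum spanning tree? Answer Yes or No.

No

Kruskal: consider edges lightest-first.
0-3 (1): add — endpoints in different components.
0-2 (4): add — endpoints in different components.
0-1 (5): add — endpoints in different components.
1-3 (5): skip — 1 and 3 already connected.
2-4 (8): add — endpoints in different components.
Non-tree edge 1-3 has weight 5, equal to the heaviest edge on its tree cycle — swapping gives another MST of the same weight. Not unique.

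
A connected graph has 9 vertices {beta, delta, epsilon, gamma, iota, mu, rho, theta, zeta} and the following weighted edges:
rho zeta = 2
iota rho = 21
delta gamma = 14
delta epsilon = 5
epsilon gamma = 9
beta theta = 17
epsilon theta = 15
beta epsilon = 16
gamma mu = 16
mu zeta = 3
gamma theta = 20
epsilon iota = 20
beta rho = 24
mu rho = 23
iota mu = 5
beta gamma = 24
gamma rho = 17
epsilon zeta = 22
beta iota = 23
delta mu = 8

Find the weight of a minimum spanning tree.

63

Prim's algorithm from theta:
Step 1: cheapest edge leaving the tree is epsilon theta (15); add epsilon.
Step 2: cheapest edge leaving the tree is delta epsilon (5); add delta.
Step 3: cheapest edge leaving the tree is delta mu (8); add mu.
Step 4: cheapest edge leaving the tree is mu zeta (3); add zeta.
Step 5: cheapest edge leaving the tree is rho zeta (2); add rho.
Step 6: cheapest edge leaving the tree is iota mu (5); add iota.
Step 7: cheapest edge leaving the tree is epsilon gamma (9); add gamma.
Step 8: cheapest edge leaving the tree is beta epsilon (16); add beta.
MST edges: epsilon theta, delta epsilon, delta mu, mu zeta, rho zeta, iota mu, epsilon gamma, beta epsilon; total weight 15+5+8+3+2+5+9+16 = 63.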